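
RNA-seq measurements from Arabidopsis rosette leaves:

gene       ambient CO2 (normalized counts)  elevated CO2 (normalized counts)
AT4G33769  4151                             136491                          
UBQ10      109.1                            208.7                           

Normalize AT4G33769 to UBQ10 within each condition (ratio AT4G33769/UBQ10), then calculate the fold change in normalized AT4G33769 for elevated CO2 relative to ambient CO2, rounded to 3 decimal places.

AT4G33769/UBQ10 (ambient CO2) = 4151 / 109.1 = 38.048
AT4G33769/UBQ10 (elevated CO2) = 136491 / 208.7 = 654.01
Fold change = 654.01 / 38.048 = 17.1891

17.189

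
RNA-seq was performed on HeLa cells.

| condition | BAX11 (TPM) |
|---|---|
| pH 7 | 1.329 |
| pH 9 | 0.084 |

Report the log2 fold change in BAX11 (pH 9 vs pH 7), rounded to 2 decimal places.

Fold change = 0.084 / 1.329 = 0.0632
log2(0.0632) = -3.984

-3.98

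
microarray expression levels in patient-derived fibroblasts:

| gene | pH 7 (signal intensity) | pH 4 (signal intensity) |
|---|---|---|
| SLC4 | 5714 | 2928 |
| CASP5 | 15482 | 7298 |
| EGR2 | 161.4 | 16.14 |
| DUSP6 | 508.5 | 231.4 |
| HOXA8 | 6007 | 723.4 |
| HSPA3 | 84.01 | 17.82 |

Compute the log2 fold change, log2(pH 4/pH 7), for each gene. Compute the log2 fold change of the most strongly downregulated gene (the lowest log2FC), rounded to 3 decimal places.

log2(2928/5714) = -0.965  (SLC4)
log2(7298/15482) = -1.085  (CASP5)
log2(16.14/161.4) = -3.322  (EGR2)
log2(231.4/508.5) = -1.136  (DUSP6)
log2(723.4/6007) = -3.054  (HOXA8)
log2(17.82/84.01) = -2.237  (HSPA3)
EGR2 is most strongly downregulated.

-3.322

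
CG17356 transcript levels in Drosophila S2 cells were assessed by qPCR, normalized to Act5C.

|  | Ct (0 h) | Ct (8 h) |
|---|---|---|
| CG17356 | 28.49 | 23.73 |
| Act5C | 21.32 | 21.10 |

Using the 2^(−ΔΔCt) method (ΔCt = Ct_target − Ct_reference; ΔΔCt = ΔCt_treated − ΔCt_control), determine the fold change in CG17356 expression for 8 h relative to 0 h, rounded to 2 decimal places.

23.26

ΔCt(0 h) = 28.490 − 21.320 = 7.170
ΔCt(8 h) = 23.730 − 21.100 = 2.630
ΔΔCt = 2.630 − 7.170 = -4.540
Fold change = 2^(−(-4.540)) = 2^4.540 = 23.264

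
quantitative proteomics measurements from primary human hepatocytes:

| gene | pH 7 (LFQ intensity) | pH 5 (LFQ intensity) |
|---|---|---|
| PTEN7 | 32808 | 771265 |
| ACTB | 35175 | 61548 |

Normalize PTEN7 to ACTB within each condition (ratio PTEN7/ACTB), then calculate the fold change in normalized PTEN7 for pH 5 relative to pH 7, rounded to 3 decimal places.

PTEN7/ACTB (pH 7) = 32808 / 35175 = 0.93271
PTEN7/ACTB (pH 5) = 771265 / 61548 = 12.531
Fold change = 12.531 / 0.93271 = 13.4352

13.435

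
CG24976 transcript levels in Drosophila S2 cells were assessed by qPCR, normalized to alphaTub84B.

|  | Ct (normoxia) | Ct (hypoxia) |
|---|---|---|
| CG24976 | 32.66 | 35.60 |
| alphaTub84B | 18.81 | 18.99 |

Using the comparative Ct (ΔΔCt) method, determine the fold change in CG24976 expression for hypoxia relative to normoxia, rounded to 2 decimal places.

ΔCt(normoxia) = 32.660 − 18.810 = 13.850
ΔCt(hypoxia) = 35.600 − 18.990 = 16.610
ΔΔCt = 16.610 − 13.850 = 2.760
Fold change = 2^(−2.760) = 0.148

0.15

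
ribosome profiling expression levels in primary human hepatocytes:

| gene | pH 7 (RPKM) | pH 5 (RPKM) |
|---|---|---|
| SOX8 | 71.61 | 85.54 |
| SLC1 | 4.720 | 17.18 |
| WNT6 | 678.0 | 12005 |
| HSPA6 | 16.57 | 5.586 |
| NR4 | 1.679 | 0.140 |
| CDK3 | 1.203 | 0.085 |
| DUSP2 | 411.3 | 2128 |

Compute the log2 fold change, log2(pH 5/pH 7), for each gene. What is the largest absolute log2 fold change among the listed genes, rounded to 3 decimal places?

log2(85.54/71.61) = 0.256  (SOX8)
log2(17.18/4.720) = 1.864  (SLC1)
log2(12005/678.0) = 4.146  (WNT6)
log2(5.586/16.57) = -1.569  (HSPA6)
log2(0.140/1.679) = -3.584  (NR4)
log2(0.085/1.203) = -3.823  (CDK3)
log2(2128/411.3) = 2.371  (DUSP2)
The largest magnitude belongs to WNT6.

4.146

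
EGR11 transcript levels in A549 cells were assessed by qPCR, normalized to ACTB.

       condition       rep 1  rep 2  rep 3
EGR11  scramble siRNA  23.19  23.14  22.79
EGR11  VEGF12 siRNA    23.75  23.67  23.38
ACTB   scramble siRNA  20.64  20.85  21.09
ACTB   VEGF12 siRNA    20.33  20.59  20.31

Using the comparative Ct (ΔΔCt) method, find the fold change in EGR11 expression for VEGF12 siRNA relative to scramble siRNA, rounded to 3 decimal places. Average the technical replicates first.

0.497

Mean Ct: EGR11 scramble siRNA 23.040; EGR11 VEGF12 siRNA 23.600; ACTB scramble siRNA 20.860; ACTB VEGF12 siRNA 20.410
ΔCt(scramble siRNA) = 23.040 − 20.860 = 2.180
ΔCt(VEGF12 siRNA) = 23.600 − 20.410 = 3.190
ΔΔCt = 3.190 − 2.180 = 1.010
Fold change = 2^(−1.010) = 0.4965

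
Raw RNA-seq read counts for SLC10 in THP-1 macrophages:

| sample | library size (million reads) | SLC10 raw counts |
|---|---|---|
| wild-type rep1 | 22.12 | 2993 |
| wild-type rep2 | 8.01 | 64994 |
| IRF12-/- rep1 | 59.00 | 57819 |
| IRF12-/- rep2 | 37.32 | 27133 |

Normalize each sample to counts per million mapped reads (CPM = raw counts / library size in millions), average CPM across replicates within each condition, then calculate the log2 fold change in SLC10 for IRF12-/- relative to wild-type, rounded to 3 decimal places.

CPM(wild-type rep1) = 2993 / 22.12 = 135.3074
CPM(wild-type rep2) = 64994 / 8.01 = 8114.1074
CPM(IRF12-/- rep1) = 57819 / 59.00 = 979.9831
CPM(IRF12-/- rep2) = 27133 / 37.32 = 727.0364
mean CPM(wild-type) = 4124.7074; mean CPM(IRF12-/-) = 853.5097
Fold change = 853.5097 / 4124.7074 = 0.20693
log2(0.20693) = -2.2728

-2.273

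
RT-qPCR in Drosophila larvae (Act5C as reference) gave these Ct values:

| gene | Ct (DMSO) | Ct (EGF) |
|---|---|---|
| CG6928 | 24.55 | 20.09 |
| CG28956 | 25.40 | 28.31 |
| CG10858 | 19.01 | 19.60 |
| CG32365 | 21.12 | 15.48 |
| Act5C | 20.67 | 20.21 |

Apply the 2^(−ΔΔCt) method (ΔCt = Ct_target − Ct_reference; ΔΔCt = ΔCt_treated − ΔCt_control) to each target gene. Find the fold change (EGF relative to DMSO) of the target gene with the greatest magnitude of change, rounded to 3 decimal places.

36.252

CG6928: ΔΔCt = (20.09−20.21) − (24.55−20.67) = -0.12 − 3.88 = -4.00; fold change = 2^4.00 = 16.000
CG28956: ΔΔCt = (28.31−20.21) − (25.40−20.67) = 8.10 − 4.73 = 3.37; fold change = 2^-3.37 = 0.097
CG10858: ΔΔCt = (19.60−20.21) − (19.01−20.67) = -0.61 − (-1.66) = 1.05; fold change = 2^-1.05 = 0.483
CG32365: ΔΔCt = (15.48−20.21) − (21.12−20.67) = -4.73 − 0.45 = -5.18; fold change = 2^5.18 = 36.252
CG32365 has the largest |ΔΔCt| = 5.18.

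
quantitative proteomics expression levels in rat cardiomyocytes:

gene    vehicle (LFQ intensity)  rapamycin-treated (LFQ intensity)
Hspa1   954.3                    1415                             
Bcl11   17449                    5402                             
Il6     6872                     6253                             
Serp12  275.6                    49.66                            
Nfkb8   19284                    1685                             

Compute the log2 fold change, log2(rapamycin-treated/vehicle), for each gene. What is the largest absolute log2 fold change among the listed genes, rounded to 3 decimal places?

log2(1415/954.3) = 0.568  (Hspa1)
log2(5402/17449) = -1.692  (Bcl11)
log2(6253/6872) = -0.136  (Il6)
log2(49.66/275.6) = -2.472  (Serp12)
log2(1685/19284) = -3.517  (Nfkb8)
The largest magnitude belongs to Nfkb8.

3.517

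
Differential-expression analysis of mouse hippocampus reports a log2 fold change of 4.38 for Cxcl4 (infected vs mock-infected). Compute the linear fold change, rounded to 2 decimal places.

Fold change = 2^(4.38) = 20.821

20.82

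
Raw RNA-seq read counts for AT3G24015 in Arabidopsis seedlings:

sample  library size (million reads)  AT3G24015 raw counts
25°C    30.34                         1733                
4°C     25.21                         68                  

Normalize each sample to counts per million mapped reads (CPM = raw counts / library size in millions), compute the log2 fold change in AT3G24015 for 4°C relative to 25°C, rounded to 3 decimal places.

-4.404

CPM(25°C) = 1733 / 30.34 = 57.1193
CPM(4°C) = 68 / 25.21 = 2.6973
Fold change = 2.6973 / 57.1193 = 0.04722
log2(0.04722) = -4.4044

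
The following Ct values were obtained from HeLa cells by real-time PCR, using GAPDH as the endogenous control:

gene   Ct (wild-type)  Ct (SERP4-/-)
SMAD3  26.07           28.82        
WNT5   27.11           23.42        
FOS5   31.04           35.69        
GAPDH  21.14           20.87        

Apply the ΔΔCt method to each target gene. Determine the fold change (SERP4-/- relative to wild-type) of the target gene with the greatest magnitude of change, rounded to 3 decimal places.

SMAD3: ΔΔCt = (28.82−20.87) − (26.07−21.14) = 7.95 − 4.93 = 3.02; fold change = 2^-3.02 = 0.123
WNT5: ΔΔCt = (23.42−20.87) − (27.11−21.14) = 2.55 − 5.97 = -3.42; fold change = 2^3.42 = 10.703
FOS5: ΔΔCt = (35.69−20.87) − (31.04−21.14) = 14.82 − 9.90 = 4.92; fold change = 2^-4.92 = 0.033
FOS5 has the largest |ΔΔCt| = 4.92.

0.033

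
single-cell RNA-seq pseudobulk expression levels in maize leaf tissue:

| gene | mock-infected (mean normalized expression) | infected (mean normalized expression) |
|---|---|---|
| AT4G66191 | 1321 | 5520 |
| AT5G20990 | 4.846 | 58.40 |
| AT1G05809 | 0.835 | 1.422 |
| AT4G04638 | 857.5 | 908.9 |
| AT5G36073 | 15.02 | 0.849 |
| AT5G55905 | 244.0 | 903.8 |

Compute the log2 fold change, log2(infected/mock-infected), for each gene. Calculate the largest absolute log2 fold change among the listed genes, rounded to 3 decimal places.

log2(5520/1321) = 2.063  (AT4G66191)
log2(58.40/4.846) = 3.591  (AT5G20990)
log2(1.422/0.835) = 0.768  (AT1G05809)
log2(908.9/857.5) = 0.084  (AT4G04638)
log2(0.849/15.02) = -4.145  (AT5G36073)
log2(903.8/244.0) = 1.889  (AT5G55905)
The largest magnitude belongs to AT5G36073.

4.145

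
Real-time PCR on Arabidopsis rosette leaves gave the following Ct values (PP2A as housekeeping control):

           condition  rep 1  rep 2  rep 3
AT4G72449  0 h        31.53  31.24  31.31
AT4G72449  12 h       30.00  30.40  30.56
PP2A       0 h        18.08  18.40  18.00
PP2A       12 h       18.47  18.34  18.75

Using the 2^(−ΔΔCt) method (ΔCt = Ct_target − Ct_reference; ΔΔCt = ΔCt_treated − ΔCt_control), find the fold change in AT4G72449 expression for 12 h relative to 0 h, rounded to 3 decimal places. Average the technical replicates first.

Mean Ct: AT4G72449 0 h 31.360; AT4G72449 12 h 30.320; PP2A 0 h 18.160; PP2A 12 h 18.520
ΔCt(0 h) = 31.360 − 18.160 = 13.200
ΔCt(12 h) = 30.320 − 18.520 = 11.800
ΔΔCt = 11.800 − 13.200 = -1.400
Fold change = 2^(−(-1.400)) = 2^1.400 = 2.6390

2.639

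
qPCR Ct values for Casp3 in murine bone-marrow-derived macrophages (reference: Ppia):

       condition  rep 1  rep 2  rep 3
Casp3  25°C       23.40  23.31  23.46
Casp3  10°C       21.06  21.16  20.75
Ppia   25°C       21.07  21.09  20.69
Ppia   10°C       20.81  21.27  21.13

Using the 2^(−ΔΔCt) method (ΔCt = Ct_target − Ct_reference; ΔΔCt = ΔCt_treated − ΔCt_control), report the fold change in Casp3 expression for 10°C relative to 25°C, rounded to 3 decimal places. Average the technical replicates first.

5.736

Mean Ct: Casp3 25°C 23.390; Casp3 10°C 20.990; Ppia 25°C 20.950; Ppia 10°C 21.070
ΔCt(25°C) = 23.390 − 20.950 = 2.440
ΔCt(10°C) = 20.990 − 21.070 = -0.080
ΔΔCt = -0.080 − 2.440 = -2.520
Fold change = 2^(−(-2.520)) = 2^2.520 = 5.7358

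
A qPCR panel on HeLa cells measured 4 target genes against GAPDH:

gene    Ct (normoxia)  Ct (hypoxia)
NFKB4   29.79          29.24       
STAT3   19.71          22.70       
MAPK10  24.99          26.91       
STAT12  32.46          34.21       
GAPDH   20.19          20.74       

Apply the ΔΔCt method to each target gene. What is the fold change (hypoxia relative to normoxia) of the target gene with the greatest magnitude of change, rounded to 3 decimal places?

NFKB4: ΔΔCt = (29.24−20.74) − (29.79−20.19) = 8.50 − 9.60 = -1.10; fold change = 2^1.10 = 2.144
STAT3: ΔΔCt = (22.70−20.74) − (19.71−20.19) = 1.96 − (-0.48) = 2.44; fold change = 2^-2.44 = 0.184
MAPK10: ΔΔCt = (26.91−20.74) − (24.99−20.19) = 6.17 − 4.80 = 1.37; fold change = 2^-1.37 = 0.387
STAT12: ΔΔCt = (34.21−20.74) − (32.46−20.19) = 13.47 − 12.27 = 1.20; fold change = 2^-1.20 = 0.435
STAT3 has the largest |ΔΔCt| = 2.44.

0.184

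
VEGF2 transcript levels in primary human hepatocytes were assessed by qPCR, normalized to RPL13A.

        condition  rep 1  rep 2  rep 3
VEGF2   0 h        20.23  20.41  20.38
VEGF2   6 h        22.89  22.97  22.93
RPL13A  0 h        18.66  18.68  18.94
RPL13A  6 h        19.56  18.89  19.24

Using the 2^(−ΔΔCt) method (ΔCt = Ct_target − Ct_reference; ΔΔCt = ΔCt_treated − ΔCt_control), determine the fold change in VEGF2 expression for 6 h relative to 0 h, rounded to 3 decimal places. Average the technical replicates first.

Mean Ct: VEGF2 0 h 20.340; VEGF2 6 h 22.930; RPL13A 0 h 18.760; RPL13A 6 h 19.230
ΔCt(0 h) = 20.340 − 18.760 = 1.580
ΔCt(6 h) = 22.930 − 19.230 = 3.700
ΔΔCt = 3.700 − 1.580 = 2.120
Fold change = 2^(−2.120) = 0.2300

0.230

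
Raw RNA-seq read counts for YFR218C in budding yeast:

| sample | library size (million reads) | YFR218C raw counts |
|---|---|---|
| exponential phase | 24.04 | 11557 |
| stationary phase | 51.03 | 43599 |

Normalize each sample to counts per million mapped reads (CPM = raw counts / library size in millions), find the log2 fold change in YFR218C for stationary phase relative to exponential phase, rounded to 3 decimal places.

CPM(exponential phase) = 11557 / 24.04 = 480.7404
CPM(stationary phase) = 43599 / 51.03 = 854.3798
Fold change = 854.3798 / 480.7404 = 1.77722
log2(1.77722) = 0.8296

0.830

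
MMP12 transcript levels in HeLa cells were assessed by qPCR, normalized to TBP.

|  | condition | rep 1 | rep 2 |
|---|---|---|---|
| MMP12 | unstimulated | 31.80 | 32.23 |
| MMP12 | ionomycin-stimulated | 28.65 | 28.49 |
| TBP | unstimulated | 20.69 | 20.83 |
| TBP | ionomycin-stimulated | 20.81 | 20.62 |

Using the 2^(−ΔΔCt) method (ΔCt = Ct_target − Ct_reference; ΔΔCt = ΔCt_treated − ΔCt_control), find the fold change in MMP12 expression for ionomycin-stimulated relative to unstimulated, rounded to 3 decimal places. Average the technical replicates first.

10.556

Mean Ct: MMP12 unstimulated 32.015; MMP12 ionomycin-stimulated 28.570; TBP unstimulated 20.760; TBP ionomycin-stimulated 20.715
ΔCt(unstimulated) = 32.015 − 20.760 = 11.255
ΔCt(ionomycin-stimulated) = 28.570 − 20.715 = 7.855
ΔΔCt = 7.855 − 11.255 = -3.400
Fold change = 2^(−(-3.400)) = 2^3.400 = 10.5561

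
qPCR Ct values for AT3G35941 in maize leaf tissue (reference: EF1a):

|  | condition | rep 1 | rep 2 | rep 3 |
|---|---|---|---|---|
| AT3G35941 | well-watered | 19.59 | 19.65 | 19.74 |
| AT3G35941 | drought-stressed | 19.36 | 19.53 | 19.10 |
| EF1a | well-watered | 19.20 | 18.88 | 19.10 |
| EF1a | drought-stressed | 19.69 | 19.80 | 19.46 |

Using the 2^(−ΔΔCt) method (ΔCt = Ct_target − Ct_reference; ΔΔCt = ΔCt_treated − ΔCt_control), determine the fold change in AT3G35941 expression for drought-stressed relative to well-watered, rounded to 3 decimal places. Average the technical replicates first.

1.892

Mean Ct: AT3G35941 well-watered 19.660; AT3G35941 drought-stressed 19.330; EF1a well-watered 19.060; EF1a drought-stressed 19.650
ΔCt(well-watered) = 19.660 − 19.060 = 0.600
ΔCt(drought-stressed) = 19.330 − 19.650 = -0.320
ΔΔCt = -0.320 − 0.600 = -0.920
Fold change = 2^(−(-0.920)) = 2^0.920 = 1.8921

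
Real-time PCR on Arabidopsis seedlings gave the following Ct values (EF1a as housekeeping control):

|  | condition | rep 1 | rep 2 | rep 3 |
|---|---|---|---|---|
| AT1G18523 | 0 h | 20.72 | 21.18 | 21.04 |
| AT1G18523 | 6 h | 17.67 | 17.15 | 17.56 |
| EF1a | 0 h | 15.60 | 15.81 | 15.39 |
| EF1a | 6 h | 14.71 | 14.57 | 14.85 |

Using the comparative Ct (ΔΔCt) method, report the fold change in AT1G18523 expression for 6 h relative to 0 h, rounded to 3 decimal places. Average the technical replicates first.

Mean Ct: AT1G18523 0 h 20.980; AT1G18523 6 h 17.460; EF1a 0 h 15.600; EF1a 6 h 14.710
ΔCt(0 h) = 20.980 − 15.600 = 5.380
ΔCt(6 h) = 17.460 − 14.710 = 2.750
ΔΔCt = 2.750 − 5.380 = -2.630
Fold change = 2^(−(-2.630)) = 2^2.630 = 6.1903

6.190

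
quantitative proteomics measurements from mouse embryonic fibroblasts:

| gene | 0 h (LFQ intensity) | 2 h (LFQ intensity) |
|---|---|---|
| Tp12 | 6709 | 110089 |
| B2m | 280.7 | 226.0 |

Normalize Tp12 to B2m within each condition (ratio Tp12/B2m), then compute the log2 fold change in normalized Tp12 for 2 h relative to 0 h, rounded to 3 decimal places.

Tp12/B2m (0 h) = 6709 / 280.7 = 23.901
Tp12/B2m (2 h) = 110089 / 226.0 = 487.12
Fold change = 487.12 / 23.901 = 20.3807
log2(20.3807) = 4.3491

4.349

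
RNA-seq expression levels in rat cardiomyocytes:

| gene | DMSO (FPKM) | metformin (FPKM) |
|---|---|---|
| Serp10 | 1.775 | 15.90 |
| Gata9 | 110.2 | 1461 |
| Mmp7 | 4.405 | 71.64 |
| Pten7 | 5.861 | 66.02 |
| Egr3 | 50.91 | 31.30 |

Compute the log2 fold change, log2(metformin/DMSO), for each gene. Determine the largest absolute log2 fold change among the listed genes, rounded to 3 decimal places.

4.024

log2(15.90/1.775) = 3.163  (Serp10)
log2(1461/110.2) = 3.729  (Gata9)
log2(71.64/4.405) = 4.024  (Mmp7)
log2(66.02/5.861) = 3.494  (Pten7)
log2(31.30/50.91) = -0.702  (Egr3)
The largest magnitude belongs to Mmp7.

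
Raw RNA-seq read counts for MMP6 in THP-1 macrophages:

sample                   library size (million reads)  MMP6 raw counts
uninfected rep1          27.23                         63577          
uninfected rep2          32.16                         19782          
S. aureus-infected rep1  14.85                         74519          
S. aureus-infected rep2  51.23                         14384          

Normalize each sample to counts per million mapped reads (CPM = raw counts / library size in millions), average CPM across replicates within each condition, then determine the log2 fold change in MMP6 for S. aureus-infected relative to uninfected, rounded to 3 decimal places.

0.845

CPM(uninfected rep1) = 63577 / 27.23 = 2334.8145
CPM(uninfected rep2) = 19782 / 32.16 = 615.1119
CPM(S. aureus-infected rep1) = 74519 / 14.85 = 5018.1145
CPM(S. aureus-infected rep2) = 14384 / 51.23 = 280.7730
mean CPM(uninfected) = 1474.9632; mean CPM(S. aureus-infected) = 2649.4437
Fold change = 2649.4437 / 1474.9632 = 1.79628
log2(1.79628) = 0.8450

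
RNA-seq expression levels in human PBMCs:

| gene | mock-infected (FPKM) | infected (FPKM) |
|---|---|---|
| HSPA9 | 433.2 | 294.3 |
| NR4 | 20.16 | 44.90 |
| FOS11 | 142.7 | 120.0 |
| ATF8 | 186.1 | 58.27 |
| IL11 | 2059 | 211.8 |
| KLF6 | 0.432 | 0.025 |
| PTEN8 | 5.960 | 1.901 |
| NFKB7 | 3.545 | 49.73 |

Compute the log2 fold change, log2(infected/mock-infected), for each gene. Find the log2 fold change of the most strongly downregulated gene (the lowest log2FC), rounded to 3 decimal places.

-4.111

log2(294.3/433.2) = -0.558  (HSPA9)
log2(44.90/20.16) = 1.155  (NR4)
log2(120.0/142.7) = -0.250  (FOS11)
log2(58.27/186.1) = -1.675  (ATF8)
log2(211.8/2059) = -3.281  (IL11)
log2(0.025/0.432) = -4.111  (KLF6)
log2(1.901/5.960) = -1.649  (PTEN8)
log2(49.73/3.545) = 3.810  (NFKB7)
KLF6 is most strongly downregulated.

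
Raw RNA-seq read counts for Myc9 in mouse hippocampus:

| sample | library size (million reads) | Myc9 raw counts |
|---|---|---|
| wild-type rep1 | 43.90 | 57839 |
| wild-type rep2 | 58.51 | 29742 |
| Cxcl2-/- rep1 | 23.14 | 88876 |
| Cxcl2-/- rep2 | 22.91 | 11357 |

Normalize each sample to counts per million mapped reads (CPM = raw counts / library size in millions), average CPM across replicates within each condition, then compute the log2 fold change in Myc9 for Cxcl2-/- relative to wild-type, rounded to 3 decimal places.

CPM(wild-type rep1) = 57839 / 43.90 = 1317.5171
CPM(wild-type rep2) = 29742 / 58.51 = 508.3234
CPM(Cxcl2-/- rep1) = 88876 / 23.14 = 3840.7952
CPM(Cxcl2-/- rep2) = 11357 / 22.91 = 495.7224
mean CPM(wild-type) = 912.9202; mean CPM(Cxcl2-/-) = 2168.2588
Fold change = 2168.2588 / 912.9202 = 2.37508
log2(2.37508) = 1.2480

1.248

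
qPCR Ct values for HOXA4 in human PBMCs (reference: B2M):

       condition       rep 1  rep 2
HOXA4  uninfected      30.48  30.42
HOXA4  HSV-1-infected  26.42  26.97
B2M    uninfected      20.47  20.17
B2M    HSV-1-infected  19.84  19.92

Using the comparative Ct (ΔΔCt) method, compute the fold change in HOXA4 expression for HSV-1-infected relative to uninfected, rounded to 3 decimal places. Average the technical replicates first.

Mean Ct: HOXA4 uninfected 30.450; HOXA4 HSV-1-infected 26.695; B2M uninfected 20.320; B2M HSV-1-infected 19.880
ΔCt(uninfected) = 30.450 − 20.320 = 10.130
ΔCt(HSV-1-infected) = 26.695 − 19.880 = 6.815
ΔΔCt = 6.815 − 10.130 = -3.315
Fold change = 2^(−(-3.315)) = 2^3.315 = 9.9521

9.952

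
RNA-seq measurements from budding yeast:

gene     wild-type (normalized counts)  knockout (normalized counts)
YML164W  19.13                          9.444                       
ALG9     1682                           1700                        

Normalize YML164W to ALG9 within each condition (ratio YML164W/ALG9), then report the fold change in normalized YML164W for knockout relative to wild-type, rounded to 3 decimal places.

YML164W/ALG9 (wild-type) = 19.13 / 1682 = 0.011373
YML164W/ALG9 (knockout) = 9.444 / 1700 = 0.0055553
Fold change = 0.0055553 / 0.011373 = 0.4884

0.488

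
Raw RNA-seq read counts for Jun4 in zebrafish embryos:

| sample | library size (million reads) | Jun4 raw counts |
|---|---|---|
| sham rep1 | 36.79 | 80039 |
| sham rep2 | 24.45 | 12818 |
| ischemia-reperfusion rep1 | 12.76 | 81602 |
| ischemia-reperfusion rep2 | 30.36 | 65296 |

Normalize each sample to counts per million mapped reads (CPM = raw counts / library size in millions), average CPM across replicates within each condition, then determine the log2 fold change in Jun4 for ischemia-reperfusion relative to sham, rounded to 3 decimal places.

CPM(sham rep1) = 80039 / 36.79 = 2175.5640
CPM(sham rep2) = 12818 / 24.45 = 524.2536
CPM(ischemia-reperfusion rep1) = 81602 / 12.76 = 6395.1411
CPM(ischemia-reperfusion rep2) = 65296 / 30.36 = 2150.7246
mean CPM(sham) = 1349.9088; mean CPM(ischemia-reperfusion) = 4272.9329
Fold change = 4272.9329 / 1349.9088 = 3.16535
log2(3.16535) = 1.6624

1.662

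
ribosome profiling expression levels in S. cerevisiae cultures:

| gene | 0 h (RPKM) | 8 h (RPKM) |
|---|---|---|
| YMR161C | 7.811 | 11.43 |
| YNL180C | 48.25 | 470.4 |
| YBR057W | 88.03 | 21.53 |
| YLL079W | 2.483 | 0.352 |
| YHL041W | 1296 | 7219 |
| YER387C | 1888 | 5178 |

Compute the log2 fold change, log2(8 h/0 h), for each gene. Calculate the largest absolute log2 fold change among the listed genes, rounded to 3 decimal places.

log2(11.43/7.811) = 0.549  (YMR161C)
log2(470.4/48.25) = 3.285  (YNL180C)
log2(21.53/88.03) = -2.032  (YBR057W)
log2(0.352/2.483) = -2.818  (YLL079W)
log2(7219/1296) = 2.478  (YHL041W)
log2(5178/1888) = 1.456  (YER387C)
The largest magnitude belongs to YNL180C.

3.285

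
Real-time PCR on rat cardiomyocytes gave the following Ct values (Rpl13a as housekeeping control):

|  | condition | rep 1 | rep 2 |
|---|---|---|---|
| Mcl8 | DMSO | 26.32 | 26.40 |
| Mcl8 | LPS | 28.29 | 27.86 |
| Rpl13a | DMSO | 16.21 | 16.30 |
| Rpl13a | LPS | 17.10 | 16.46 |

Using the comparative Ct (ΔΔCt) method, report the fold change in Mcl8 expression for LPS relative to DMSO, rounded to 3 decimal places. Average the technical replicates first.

Mean Ct: Mcl8 DMSO 26.360; Mcl8 LPS 28.075; Rpl13a DMSO 16.255; Rpl13a LPS 16.780
ΔCt(DMSO) = 26.360 − 16.255 = 10.105
ΔCt(LPS) = 28.075 − 16.780 = 11.295
ΔΔCt = 11.295 − 10.105 = 1.190
Fold change = 2^(−1.190) = 0.4383

0.438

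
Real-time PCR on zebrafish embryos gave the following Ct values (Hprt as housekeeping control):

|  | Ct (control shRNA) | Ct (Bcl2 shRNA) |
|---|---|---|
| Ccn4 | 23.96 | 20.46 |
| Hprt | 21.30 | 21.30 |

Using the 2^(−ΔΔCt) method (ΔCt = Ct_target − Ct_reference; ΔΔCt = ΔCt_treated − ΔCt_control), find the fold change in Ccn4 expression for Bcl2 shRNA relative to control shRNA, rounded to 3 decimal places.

11.314

ΔCt(control shRNA) = 23.960 − 21.300 = 2.660
ΔCt(Bcl2 shRNA) = 20.460 − 21.300 = -0.840
ΔΔCt = -0.840 − 2.660 = -3.500
Fold change = 2^(−(-3.500)) = 2^3.500 = 11.3137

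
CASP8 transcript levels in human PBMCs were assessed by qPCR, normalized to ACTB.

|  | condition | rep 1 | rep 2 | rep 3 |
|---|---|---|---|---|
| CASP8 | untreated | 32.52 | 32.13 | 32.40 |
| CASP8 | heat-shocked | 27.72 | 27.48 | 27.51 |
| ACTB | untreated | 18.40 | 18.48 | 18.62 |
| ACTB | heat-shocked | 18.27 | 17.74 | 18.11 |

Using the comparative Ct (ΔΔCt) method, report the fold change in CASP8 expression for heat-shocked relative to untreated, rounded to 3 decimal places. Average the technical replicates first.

Mean Ct: CASP8 untreated 32.350; CASP8 heat-shocked 27.570; ACTB untreated 18.500; ACTB heat-shocked 18.040
ΔCt(untreated) = 32.350 − 18.500 = 13.850
ΔCt(heat-shocked) = 27.570 − 18.040 = 9.530
ΔΔCt = 9.530 − 13.850 = -4.320
Fold change = 2^(−(-4.320)) = 2^4.320 = 19.9733

19.973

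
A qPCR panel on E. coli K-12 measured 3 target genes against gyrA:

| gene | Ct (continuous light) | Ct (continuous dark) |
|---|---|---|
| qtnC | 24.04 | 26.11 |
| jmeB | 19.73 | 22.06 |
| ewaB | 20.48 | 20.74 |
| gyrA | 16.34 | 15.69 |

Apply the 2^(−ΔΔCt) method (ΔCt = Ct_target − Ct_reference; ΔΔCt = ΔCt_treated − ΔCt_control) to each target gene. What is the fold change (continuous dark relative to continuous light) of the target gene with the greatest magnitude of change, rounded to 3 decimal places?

0.127

qtnC: ΔΔCt = (26.11−15.69) − (24.04−16.34) = 10.42 − 7.70 = 2.72; fold change = 2^-2.72 = 0.152
jmeB: ΔΔCt = (22.06−15.69) − (19.73−16.34) = 6.37 − 3.39 = 2.98; fold change = 2^-2.98 = 0.127
ewaB: ΔΔCt = (20.74−15.69) − (20.48−16.34) = 5.05 − 4.14 = 0.91; fold change = 2^-0.91 = 0.532
jmeB has the largest |ΔΔCt| = 2.98.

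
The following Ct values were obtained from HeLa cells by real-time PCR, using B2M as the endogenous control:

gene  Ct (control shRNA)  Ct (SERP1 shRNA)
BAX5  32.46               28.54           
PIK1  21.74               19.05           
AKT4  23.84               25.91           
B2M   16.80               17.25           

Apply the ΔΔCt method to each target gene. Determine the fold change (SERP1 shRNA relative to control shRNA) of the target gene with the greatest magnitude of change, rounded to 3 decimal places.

BAX5: ΔΔCt = (28.54−17.25) − (32.46−16.80) = 11.29 − 15.66 = -4.37; fold change = 2^4.37 = 20.678
PIK1: ΔΔCt = (19.05−17.25) − (21.74−16.80) = 1.80 − 4.94 = -3.14; fold change = 2^3.14 = 8.815
AKT4: ΔΔCt = (25.91−17.25) − (23.84−16.80) = 8.66 − 7.04 = 1.62; fold change = 2^-1.62 = 0.325
BAX5 has the largest |ΔΔCt| = 4.37.

20.678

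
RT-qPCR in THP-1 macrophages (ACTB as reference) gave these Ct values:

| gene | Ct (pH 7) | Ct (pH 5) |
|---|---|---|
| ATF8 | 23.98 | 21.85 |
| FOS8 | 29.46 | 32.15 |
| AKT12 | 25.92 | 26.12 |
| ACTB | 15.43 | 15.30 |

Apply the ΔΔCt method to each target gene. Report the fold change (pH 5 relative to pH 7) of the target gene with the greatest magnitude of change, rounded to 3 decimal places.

0.142

ATF8: ΔΔCt = (21.85−15.30) − (23.98−15.43) = 6.55 − 8.55 = -2.00; fold change = 2^2.00 = 4.000
FOS8: ΔΔCt = (32.15−15.30) − (29.46−15.43) = 16.85 − 14.03 = 2.82; fold change = 2^-2.82 = 0.142
AKT12: ΔΔCt = (26.12−15.30) − (25.92−15.43) = 10.82 − 10.49 = 0.33; fold change = 2^-0.33 = 0.796
FOS8 has the largest |ΔΔCt| = 2.82.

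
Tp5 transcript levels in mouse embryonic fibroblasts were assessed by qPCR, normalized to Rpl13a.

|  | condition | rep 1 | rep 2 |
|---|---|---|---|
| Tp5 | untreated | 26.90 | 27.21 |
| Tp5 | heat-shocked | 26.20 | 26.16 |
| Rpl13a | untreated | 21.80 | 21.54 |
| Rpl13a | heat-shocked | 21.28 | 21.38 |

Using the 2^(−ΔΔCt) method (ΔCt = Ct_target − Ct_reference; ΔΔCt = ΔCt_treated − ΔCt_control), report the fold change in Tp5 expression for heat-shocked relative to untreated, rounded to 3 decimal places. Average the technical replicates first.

1.449

Mean Ct: Tp5 untreated 27.055; Tp5 heat-shocked 26.180; Rpl13a untreated 21.670; Rpl13a heat-shocked 21.330
ΔCt(untreated) = 27.055 − 21.670 = 5.385
ΔCt(heat-shocked) = 26.180 − 21.330 = 4.850
ΔΔCt = 4.850 − 5.385 = -0.535
Fold change = 2^(−(-0.535)) = 2^0.535 = 1.4489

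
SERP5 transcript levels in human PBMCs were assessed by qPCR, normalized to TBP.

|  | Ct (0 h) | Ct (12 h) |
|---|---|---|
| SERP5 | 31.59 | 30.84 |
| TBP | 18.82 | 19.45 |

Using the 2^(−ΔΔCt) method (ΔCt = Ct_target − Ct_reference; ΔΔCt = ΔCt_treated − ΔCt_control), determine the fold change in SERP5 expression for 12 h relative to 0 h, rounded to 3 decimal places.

2.603

ΔCt(0 h) = 31.590 − 18.820 = 12.770
ΔCt(12 h) = 30.840 − 19.450 = 11.390
ΔΔCt = 11.390 − 12.770 = -1.380
Fold change = 2^(−(-1.380)) = 2^1.380 = 2.6027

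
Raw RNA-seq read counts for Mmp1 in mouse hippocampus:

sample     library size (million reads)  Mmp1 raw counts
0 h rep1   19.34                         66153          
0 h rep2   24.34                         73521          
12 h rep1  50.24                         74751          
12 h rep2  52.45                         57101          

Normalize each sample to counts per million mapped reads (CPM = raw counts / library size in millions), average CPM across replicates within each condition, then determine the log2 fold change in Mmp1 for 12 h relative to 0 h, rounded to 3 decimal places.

CPM(0 h rep1) = 66153 / 19.34 = 3420.5274
CPM(0 h rep2) = 73521 / 24.34 = 3020.5834
CPM(12 h rep1) = 74751 / 50.24 = 1487.8782
CPM(12 h rep2) = 57101 / 52.45 = 1088.6749
mean CPM(0 h) = 3220.5554; mean CPM(12 h) = 1288.2766
Fold change = 1288.2766 / 3220.5554 = 0.40002
log2(0.40002) = -1.3219

-1.322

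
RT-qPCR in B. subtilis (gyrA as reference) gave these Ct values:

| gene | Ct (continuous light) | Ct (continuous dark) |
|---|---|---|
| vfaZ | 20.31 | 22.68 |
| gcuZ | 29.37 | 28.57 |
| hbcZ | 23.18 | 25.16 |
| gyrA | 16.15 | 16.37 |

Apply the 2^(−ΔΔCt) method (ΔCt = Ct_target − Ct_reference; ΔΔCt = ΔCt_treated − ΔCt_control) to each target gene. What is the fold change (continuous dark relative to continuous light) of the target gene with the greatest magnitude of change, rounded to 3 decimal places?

vfaZ: ΔΔCt = (22.68−16.37) − (20.31−16.15) = 6.31 − 4.16 = 2.15; fold change = 2^-2.15 = 0.225
gcuZ: ΔΔCt = (28.57−16.37) − (29.37−16.15) = 12.20 − 13.22 = -1.02; fold change = 2^1.02 = 2.028
hbcZ: ΔΔCt = (25.16−16.37) − (23.18−16.15) = 8.79 − 7.03 = 1.76; fold change = 2^-1.76 = 0.295
vfaZ has the largest |ΔΔCt| = 2.15.

0.225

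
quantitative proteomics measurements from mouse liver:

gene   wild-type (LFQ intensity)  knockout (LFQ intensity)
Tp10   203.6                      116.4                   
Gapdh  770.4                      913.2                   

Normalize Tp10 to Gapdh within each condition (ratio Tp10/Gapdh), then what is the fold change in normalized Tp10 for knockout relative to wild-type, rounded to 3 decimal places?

0.482

Tp10/Gapdh (wild-type) = 203.6 / 770.4 = 0.26428
Tp10/Gapdh (knockout) = 116.4 / 913.2 = 0.12746
Fold change = 0.12746 / 0.26428 = 0.4823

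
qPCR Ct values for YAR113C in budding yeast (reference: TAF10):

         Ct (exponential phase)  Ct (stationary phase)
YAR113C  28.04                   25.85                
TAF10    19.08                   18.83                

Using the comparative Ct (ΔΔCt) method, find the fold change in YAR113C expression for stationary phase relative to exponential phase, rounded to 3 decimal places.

3.837

ΔCt(exponential phase) = 28.040 − 19.080 = 8.960
ΔCt(stationary phase) = 25.850 − 18.830 = 7.020
ΔΔCt = 7.020 − 8.960 = -1.940
Fold change = 2^(−(-1.940)) = 2^1.940 = 3.8371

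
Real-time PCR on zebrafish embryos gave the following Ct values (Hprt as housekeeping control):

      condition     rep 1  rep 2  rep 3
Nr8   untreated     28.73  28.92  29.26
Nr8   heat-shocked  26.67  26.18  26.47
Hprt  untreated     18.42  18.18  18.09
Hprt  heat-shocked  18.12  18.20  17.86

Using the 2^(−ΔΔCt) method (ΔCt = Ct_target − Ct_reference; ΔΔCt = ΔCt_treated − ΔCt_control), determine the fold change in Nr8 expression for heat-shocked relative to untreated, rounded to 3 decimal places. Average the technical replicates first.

Mean Ct: Nr8 untreated 28.970; Nr8 heat-shocked 26.440; Hprt untreated 18.230; Hprt heat-shocked 18.060
ΔCt(untreated) = 28.970 − 18.230 = 10.740
ΔCt(heat-shocked) = 26.440 − 18.060 = 8.380
ΔΔCt = 8.380 − 10.740 = -2.360
Fold change = 2^(−(-2.360)) = 2^2.360 = 5.1337

5.134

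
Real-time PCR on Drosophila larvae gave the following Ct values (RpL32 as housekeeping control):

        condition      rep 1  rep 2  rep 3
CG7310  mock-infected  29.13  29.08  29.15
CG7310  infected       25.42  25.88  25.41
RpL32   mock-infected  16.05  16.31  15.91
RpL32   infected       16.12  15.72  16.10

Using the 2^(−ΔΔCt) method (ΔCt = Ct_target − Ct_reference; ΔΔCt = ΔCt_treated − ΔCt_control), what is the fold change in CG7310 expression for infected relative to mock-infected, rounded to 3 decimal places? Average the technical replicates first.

Mean Ct: CG7310 mock-infected 29.120; CG7310 infected 25.570; RpL32 mock-infected 16.090; RpL32 infected 15.980
ΔCt(mock-infected) = 29.120 − 16.090 = 13.030
ΔCt(infected) = 25.570 − 15.980 = 9.590
ΔΔCt = 9.590 − 13.030 = -3.440
Fold change = 2^(−(-3.440)) = 2^3.440 = 10.8528

10.853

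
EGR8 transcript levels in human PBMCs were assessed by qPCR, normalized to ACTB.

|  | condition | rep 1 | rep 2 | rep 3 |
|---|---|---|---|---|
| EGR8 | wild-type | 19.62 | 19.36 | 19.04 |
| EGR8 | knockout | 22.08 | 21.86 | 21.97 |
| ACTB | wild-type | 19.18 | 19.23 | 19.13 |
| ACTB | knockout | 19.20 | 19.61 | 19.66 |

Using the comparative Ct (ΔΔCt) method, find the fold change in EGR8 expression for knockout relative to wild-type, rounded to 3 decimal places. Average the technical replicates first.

Mean Ct: EGR8 wild-type 19.340; EGR8 knockout 21.970; ACTB wild-type 19.180; ACTB knockout 19.490
ΔCt(wild-type) = 19.340 − 19.180 = 0.160
ΔCt(knockout) = 21.970 − 19.490 = 2.480
ΔΔCt = 2.480 − 0.160 = 2.320
Fold change = 2^(−2.320) = 0.2003

0.200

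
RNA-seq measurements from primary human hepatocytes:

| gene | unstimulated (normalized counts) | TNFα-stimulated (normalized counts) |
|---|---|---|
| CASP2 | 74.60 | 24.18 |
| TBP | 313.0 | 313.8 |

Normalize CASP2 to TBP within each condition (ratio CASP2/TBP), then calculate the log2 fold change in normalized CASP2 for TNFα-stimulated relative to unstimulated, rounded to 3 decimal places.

-1.629

CASP2/TBP (unstimulated) = 74.60 / 313.0 = 0.23834
CASP2/TBP (TNFα-stimulated) = 24.18 / 313.8 = 0.077055
Fold change = 0.077055 / 0.23834 = 0.3233
log2(0.3233) = -1.6290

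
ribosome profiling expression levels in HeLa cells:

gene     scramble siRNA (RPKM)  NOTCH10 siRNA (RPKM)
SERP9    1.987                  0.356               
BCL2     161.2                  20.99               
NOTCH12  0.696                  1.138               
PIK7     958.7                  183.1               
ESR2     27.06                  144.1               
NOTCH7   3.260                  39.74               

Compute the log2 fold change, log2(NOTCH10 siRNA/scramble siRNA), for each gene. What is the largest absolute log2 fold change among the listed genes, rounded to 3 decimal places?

3.608

log2(0.356/1.987) = -2.481  (SERP9)
log2(20.99/161.2) = -2.941  (BCL2)
log2(1.138/0.696) = 0.709  (NOTCH12)
log2(183.1/958.7) = -2.388  (PIK7)
log2(144.1/27.06) = 2.413  (ESR2)
log2(39.74/3.260) = 3.608  (NOTCH7)
The largest magnitude belongs to NOTCH7.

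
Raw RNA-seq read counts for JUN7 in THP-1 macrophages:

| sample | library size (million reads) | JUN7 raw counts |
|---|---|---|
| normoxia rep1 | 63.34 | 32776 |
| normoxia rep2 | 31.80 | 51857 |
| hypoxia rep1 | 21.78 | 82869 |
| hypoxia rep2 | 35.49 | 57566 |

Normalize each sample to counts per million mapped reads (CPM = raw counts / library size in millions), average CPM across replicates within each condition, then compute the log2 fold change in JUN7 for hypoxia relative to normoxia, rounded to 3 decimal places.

CPM(normoxia rep1) = 32776 / 63.34 = 517.4613
CPM(normoxia rep2) = 51857 / 31.80 = 1630.7233
CPM(hypoxia rep1) = 82869 / 21.78 = 3804.8209
CPM(hypoxia rep2) = 57566 / 35.49 = 1622.0344
mean CPM(normoxia) = 1074.0923; mean CPM(hypoxia) = 2713.4277
Fold change = 2713.4277 / 1074.0923 = 2.52625
log2(2.52625) = 1.3370

1.337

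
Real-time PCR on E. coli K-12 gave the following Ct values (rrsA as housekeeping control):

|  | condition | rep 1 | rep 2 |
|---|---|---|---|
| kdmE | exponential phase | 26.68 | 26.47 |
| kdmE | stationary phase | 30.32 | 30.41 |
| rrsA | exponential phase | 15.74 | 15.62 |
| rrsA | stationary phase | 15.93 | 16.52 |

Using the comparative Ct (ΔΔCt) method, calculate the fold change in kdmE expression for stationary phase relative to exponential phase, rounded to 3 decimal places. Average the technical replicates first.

0.105

Mean Ct: kdmE exponential phase 26.575; kdmE stationary phase 30.365; rrsA exponential phase 15.680; rrsA stationary phase 16.225
ΔCt(exponential phase) = 26.575 − 15.680 = 10.895
ΔCt(stationary phase) = 30.365 − 16.225 = 14.140
ΔΔCt = 14.140 − 10.895 = 3.245
Fold change = 2^(−3.245) = 0.1055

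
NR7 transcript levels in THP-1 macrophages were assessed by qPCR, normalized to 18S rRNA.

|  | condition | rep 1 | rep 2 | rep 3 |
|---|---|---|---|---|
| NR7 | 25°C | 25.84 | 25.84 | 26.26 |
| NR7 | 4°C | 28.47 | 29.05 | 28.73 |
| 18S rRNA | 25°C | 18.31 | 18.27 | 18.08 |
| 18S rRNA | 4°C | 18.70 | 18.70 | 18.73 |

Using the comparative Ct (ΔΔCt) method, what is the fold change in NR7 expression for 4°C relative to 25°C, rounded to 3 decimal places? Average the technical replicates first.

Mean Ct: NR7 25°C 25.980; NR7 4°C 28.750; 18S rRNA 25°C 18.220; 18S rRNA 4°C 18.710
ΔCt(25°C) = 25.980 − 18.220 = 7.760
ΔCt(4°C) = 28.750 − 18.710 = 10.040
ΔΔCt = 10.040 − 7.760 = 2.280
Fold change = 2^(−2.280) = 0.2059

0.206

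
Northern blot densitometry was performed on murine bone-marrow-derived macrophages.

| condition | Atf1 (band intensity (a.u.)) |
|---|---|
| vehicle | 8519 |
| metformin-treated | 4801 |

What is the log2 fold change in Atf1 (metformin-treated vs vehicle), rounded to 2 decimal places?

Fold change = 4801 / 8519 = 0.5636
log2(0.5636) = -0.827

-0.83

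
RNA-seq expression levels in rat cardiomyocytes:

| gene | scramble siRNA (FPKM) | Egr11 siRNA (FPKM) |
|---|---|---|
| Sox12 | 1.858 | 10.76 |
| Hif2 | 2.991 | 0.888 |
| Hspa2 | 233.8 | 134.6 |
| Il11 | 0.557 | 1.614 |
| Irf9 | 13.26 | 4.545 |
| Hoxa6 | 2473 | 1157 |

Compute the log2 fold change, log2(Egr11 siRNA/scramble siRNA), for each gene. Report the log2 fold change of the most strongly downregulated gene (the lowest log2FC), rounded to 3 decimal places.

log2(10.76/1.858) = 2.534  (Sox12)
log2(0.888/2.991) = -1.752  (Hif2)
log2(134.6/233.8) = -0.797  (Hspa2)
log2(1.614/0.557) = 1.535  (Il11)
log2(4.545/13.26) = -1.545  (Irf9)
log2(1157/2473) = -1.096  (Hoxa6)
Hif2 is most strongly downregulated.

-1.752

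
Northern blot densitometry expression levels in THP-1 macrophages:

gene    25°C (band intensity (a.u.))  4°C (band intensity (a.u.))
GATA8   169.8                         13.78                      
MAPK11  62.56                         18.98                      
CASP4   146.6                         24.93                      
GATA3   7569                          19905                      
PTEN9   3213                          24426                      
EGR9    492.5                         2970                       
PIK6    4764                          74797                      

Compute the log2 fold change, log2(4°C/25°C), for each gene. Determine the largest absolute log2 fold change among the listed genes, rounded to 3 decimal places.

3.973

log2(13.78/169.8) = -3.623  (GATA8)
log2(18.98/62.56) = -1.721  (MAPK11)
log2(24.93/146.6) = -2.556  (CASP4)
log2(19905/7569) = 1.395  (GATA3)
log2(24426/3213) = 2.926  (PTEN9)
log2(2970/492.5) = 2.592  (EGR9)
log2(74797/4764) = 3.973  (PIK6)
The largest magnitude belongs to PIK6.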